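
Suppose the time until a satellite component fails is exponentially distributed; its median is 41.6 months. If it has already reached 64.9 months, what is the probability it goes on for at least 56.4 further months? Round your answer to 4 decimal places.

For an exponential, median = ln(2)/λ, so λ = ln 2 / 41.6 = 0.0166622 per month.
P(X > s+t | X > s) = e^(−λ(s+t))/e^(−λs) = e^(−λt), independent of s = 64.9.
P(X > 56.4) = e^(−0.93975) ≈ 0.3907.

0.3907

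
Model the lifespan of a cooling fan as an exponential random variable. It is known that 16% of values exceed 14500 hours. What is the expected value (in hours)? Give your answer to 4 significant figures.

7912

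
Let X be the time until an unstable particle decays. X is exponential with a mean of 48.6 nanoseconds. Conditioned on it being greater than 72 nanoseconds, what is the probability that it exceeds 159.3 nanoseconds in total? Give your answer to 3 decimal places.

The rate is λ = 1/48.6 = 0.0205761 per nanosecond.
The exponential is memoryless, so the remaining time is again Exp(λ): the condition X > 72 is irrelevant.
P(X > 87.3) = e^(−1.7963) ≈ 0.166.

0.166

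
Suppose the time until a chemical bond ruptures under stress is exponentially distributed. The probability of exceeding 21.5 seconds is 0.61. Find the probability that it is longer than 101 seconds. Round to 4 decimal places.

0.0981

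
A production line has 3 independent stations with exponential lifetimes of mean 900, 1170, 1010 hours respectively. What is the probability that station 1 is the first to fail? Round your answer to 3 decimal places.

0.376

Rates: λ_i = 1/mean_i → 0.00111111, 0.000854701, 0.000990099; Σλ = 0.00295591.
P(station 1 first) = λ_1/Σλ = 0.00111111/0.00295591 ≈ 0.376.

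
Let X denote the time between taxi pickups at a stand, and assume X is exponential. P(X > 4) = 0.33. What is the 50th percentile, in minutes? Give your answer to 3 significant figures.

e^(−λ·4) = 0.33 ⇒ λ = −ln(0.33)/4 = 0.277166.
50th percentile: 1 − e^(−λt) = 0.5, t = −ln(0.5)/λ = 2.50084 minutes.

2.50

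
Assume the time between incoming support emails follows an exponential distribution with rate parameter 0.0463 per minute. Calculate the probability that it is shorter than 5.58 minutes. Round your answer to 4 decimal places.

0.2277

P(X ≤ 5.58) = 1 − e^(−λ·5.58) = 1 − e^(−0.25835) ≈ 0.2277.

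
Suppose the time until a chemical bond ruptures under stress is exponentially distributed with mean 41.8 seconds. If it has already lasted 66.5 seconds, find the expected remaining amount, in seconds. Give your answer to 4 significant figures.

The rate is λ = 1/41.8 = 0.0239234 per second.
By memorylessness, the remaining amount past any threshold is again Exp(λ) with mean 1/λ = 41.8 seconds.

41.80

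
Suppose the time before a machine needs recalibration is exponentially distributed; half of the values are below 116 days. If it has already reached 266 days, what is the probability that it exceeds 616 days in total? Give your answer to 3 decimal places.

For an exponential, median = ln(2)/λ, so λ = ln 2 / 116 = 0.00597541 per day.
P(X > s+t | X > s) = e^(−λ(s+t))/e^(−λs) = e^(−λt), independent of s = 266.
P(X > 350) = e^(−2.0914) ≈ 0.124.

0.124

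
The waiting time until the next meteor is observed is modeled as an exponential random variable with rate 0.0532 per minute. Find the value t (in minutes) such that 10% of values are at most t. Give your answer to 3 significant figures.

Set 1 − e^(−λt) = 0.1, so t = −ln(0.9)/λ = 0.10536/0.0532 ≈ 1.98046 minutes.

1.98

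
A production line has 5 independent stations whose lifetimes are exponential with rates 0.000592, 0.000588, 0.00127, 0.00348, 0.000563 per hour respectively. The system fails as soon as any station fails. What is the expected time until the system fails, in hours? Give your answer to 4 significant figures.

154.0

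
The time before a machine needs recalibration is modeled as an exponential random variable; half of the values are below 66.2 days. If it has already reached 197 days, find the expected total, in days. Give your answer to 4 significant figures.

292.5

For an exponential, median = ln(2)/λ, so λ = ln 2 / 66.2 = 0.0104705 per day.
By memorylessness, E[X | X > 197] = 197 + 1/λ = 197 + 95.5064 = 292.506 days.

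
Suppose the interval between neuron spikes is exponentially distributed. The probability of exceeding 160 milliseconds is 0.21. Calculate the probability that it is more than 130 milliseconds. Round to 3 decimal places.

0.281

e^(−λ·160) = 0.21 ⇒ λ = −ln(0.21)/160 = 0.00975405.
P(X > 130) = e^(−0.00975405·130) = e^(−1.268) ≈ 0.281.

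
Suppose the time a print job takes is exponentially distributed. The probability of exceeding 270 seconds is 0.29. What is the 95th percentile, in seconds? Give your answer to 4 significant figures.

653.4

e^(−λ·270) = 0.29 ⇒ λ = −ln(0.29)/270 = 0.00458472.
95th percentile: 1 − e^(−λt) = 0.95, t = −ln(0.05)/λ = 653.417 seconds.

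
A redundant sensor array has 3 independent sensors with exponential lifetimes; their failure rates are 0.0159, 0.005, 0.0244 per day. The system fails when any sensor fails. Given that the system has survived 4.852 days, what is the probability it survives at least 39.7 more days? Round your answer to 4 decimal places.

Time to first failure ~ Exp(Σλ) with Σλ = 0.0453.
By memorylessness, P(T > 4.852+39.7 | T > 4.852) = P(T > 39.7) = e^(−0.0453·39.7) ≈ 0.1656.

0.1656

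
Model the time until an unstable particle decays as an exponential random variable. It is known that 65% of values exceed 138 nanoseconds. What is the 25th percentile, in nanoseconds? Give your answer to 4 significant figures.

e^(−λ·138) = 0.65 ⇒ λ = −ln(0.65)/138 = 0.00312162.
25th percentile: 1 − e^(−λt) = 0.25, t = −ln(0.75)/λ = 92.1581 nanoseconds.

92.16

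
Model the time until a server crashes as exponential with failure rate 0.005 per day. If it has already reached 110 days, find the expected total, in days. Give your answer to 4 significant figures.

By memorylessness, E[X | X > 110] = 110 + 1/λ = 110 + 200 = 310 days.

310.0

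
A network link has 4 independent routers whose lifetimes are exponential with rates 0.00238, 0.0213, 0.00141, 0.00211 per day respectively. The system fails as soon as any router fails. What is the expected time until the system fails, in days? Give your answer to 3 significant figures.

36.8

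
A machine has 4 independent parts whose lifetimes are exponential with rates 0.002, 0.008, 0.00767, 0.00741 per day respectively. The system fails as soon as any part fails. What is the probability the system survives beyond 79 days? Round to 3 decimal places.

0.138

The time to first failure is exponential with rate Σλ = 0.002 + 0.008 + 0.00767 + 0.00741 = 0.02508.
P(min > 79) = e^(−0.02508·79) = e^(−1.9813) ≈ 0.138.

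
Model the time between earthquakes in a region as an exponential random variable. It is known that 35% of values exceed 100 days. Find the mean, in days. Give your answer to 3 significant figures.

95.3

e^(−λ·100) = 0.35 ⇒ λ = −ln(0.35)/100 = 0.0104982.
Mean = 1/λ = 95.2542 days.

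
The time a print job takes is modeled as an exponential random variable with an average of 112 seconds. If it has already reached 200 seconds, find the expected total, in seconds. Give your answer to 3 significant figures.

The rate is λ = 1/112 = 0.00892857 per second.
By memorylessness, E[X | X > 200] = 200 + 1/λ = 200 + 112 = 312 seconds.

312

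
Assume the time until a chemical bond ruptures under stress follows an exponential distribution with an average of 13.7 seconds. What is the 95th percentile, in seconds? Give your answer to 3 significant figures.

41.0

The rate is λ = 1/13.7 = 0.0729927 per second.
Set 1 − e^(−λt) = 0.95, so t = −ln(0.05)/λ = 2.9957/0.0729927 ≈ 41.0415 seconds.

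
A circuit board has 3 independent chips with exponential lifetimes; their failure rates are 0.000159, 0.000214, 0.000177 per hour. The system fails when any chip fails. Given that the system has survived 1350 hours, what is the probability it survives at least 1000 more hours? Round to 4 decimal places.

0.5769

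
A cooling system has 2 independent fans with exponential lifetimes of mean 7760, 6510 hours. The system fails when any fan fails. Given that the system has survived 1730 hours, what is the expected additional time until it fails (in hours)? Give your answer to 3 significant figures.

First-failure rate Σλ = 1/7760 + 1/6510 = 0.000282476.
By memorylessness the expected residual is 1/Σλ = 3540.13 hours, regardless of the 1730 already elapsed.

3540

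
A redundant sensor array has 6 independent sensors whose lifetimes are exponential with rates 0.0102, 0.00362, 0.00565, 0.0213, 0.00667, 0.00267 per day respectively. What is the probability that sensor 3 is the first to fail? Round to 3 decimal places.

0.113

The time to first failure is exponential with rate Σλ = 0.0102 + 0.00362 + 0.00565 + 0.0213 + 0.00667 + 0.00267 = 0.05011.
P(sensor 3 first) = λ_3/Σλ = 0.00565/0.05011 ≈ 0.113.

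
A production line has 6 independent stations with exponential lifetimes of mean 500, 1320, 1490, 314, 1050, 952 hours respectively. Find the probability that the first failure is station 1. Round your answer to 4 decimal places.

0.2321

Rates: λ_i = 1/mean_i → 0.002, 0.000757576, 0.000671141, 0.00318471, 0.000952381, 0.00105042; Σλ = 0.00861623.
P(station 1 first) = λ_1/Σλ = 0.002/0.00861623 ≈ 0.2321.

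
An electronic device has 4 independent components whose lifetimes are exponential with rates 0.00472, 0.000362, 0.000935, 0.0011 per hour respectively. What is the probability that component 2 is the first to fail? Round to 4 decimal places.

The time to first failure is exponential with rate Σλ = 0.00472 + 0.000362 + 0.000935 + 0.0011 = 0.007117.
P(component 2 first) = λ_2/Σλ = 0.000362/0.007117 ≈ 0.0509.

0.0509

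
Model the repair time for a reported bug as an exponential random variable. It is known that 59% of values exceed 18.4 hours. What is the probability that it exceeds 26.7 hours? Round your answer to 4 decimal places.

0.4650

e^(−λ·18.4) = 0.59 ⇒ λ = −ln(0.59)/18.4 = 0.0286757.
P(X > 26.7) = e^(−0.0286757·26.7) = e^(−0.76564) ≈ 0.4650.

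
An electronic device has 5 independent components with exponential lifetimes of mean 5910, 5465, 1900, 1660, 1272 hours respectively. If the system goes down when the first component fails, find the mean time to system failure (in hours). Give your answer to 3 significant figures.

The first failure time is exponential with rate Σλ_i = 1/5910 + 1/5465 + 1/1900 + 1/1660 + 1/1272 = 0.00226708 per hour.
E[min] = 1/Σλ = 1/0.00226708 = 441.097 hours.

441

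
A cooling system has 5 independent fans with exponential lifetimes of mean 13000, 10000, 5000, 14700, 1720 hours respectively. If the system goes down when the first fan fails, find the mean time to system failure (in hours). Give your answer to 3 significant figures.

974

The first failure time is exponential with rate Σλ_i = 1/13000 + 1/10000 + 1/5000 + 1/14700 + 1/1720 = 0.00102635 per hour.
E[min] = 1/Σλ = 1/0.00102635 = 974.331 hours.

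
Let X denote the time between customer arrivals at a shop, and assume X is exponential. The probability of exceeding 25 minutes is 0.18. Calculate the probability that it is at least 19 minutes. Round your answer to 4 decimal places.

e^(−λ·25) = 0.18 ⇒ λ = −ln(0.18)/25 = 0.0685919.
P(X > 19) = e^(−0.0685919·19) = e^(−1.3032) ≈ 0.2716.

0.2716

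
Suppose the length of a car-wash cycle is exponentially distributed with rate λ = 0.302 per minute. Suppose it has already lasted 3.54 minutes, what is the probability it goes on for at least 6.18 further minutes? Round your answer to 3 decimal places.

0.155

P(X > s+t | X > s) = e^(−λ(s+t))/e^(−λs) = e^(−λt), independent of s = 3.54.
P(X > 6.18) = e^(−1.8664) ≈ 0.155.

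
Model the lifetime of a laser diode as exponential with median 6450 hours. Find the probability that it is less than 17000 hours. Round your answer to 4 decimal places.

For an exponential, median = ln(2)/λ, so λ = ln 2 / 6450 = 0.000107465 per hour.
P(X ≤ 17000) = 1 − e^(−λ·17000) = 1 − e^(−1.8269) ≈ 0.8391.

0.8391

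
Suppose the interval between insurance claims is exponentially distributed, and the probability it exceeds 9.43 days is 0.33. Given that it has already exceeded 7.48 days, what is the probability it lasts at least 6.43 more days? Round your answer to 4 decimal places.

From e^(−λ·9.43) = 0.33, λ = −ln(0.33)/9.43 = 0.117568.
Memoryless: P(X > 7.48+6.43 | X > 7.48) = P(X > 6.43) = e^(−0.117568·6.43) ≈ 0.4696.

0.4696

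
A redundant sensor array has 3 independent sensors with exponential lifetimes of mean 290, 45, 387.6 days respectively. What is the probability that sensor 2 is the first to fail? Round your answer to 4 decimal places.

Rates: λ_i = 1/mean_i → 0.00344828, 0.0222222, 0.00257998; Σλ = 0.0282505.
P(sensor 2 first) = λ_2/Σλ = 0.0222222/0.0282505 ≈ 0.7866.

0.7866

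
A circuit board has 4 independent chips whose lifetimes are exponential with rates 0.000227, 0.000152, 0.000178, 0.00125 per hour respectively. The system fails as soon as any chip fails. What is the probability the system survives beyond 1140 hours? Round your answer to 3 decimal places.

The time to first failure is exponential with rate Σλ = 0.000227 + 0.000152 + 0.000178 + 0.00125 = 0.001807.
P(min > 1140) = e^(−0.001807·1140) = e^(−2.06) ≈ 0.127.

0.127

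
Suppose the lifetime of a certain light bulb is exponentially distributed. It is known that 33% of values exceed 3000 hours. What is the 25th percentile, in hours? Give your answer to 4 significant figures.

e^(−λ·3000) = 0.33 ⇒ λ = −ln(0.33)/3000 = 0.000369554.
25th percentile: 1 − e^(−λt) = 0.25, t = −ln(0.75)/λ = 778.457 hours.

778.5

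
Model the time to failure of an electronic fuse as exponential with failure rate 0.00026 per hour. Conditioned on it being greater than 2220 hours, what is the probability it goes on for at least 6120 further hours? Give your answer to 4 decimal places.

P(X > s+t | X > s) = e^(−λ(s+t))/e^(−λs) = e^(−λt), independent of s = 2220.
P(X > 6120) = e^(−1.5912) ≈ 0.2037.

0.2037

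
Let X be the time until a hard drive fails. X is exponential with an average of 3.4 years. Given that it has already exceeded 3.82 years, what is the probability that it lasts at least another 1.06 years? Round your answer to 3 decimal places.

The rate is λ = 1/3.4 = 0.294118 per year.
P(X > s+t | X > s) = e^(−λ(s+t))/e^(−λs) = e^(−λt), independent of s = 3.82.
P(X > 1.06) = e^(−0.31176) ≈ 0.732.

0.732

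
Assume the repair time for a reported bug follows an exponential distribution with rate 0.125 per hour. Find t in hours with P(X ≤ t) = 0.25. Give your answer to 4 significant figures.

Set 1 − e^(−λt) = 0.25, so t = −ln(0.75)/λ = 0.28768/0.125 ≈ 2.30146 hours.

2.301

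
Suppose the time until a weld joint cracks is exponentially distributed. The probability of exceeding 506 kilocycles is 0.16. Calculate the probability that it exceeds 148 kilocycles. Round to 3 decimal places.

e^(−λ·506) = 0.16 ⇒ λ = −ln(0.16)/506 = 0.0036217.
P(X > 148) = e^(−0.0036217·148) = e^(−0.53601) ≈ 0.585.

0.585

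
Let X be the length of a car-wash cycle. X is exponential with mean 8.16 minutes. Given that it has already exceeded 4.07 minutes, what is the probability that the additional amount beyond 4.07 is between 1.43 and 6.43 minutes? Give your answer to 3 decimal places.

The rate is λ = 1/8.16 = 0.122549 per minute.
Memoryless: the residual past 4.07 is again Exp(λ).
P(1.43 < residual < 6.43) = e^(−λ·1.43) − e^(−λ·6.43) = 0.83925 − 0.45476 ≈ 0.384.

0.384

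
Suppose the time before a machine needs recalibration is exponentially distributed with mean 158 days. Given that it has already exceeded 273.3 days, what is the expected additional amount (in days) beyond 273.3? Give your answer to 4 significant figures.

158.0

The rate is λ = 1/158 = 0.00632911 per day.
By memorylessness, the remaining amount past any threshold is again Exp(λ) with mean 1/λ = 158 days.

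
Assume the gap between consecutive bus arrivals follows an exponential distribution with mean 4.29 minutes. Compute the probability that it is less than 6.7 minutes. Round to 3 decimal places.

The rate is λ = 1/4.29 = 0.2331 per minute.
P(X ≤ 6.7) = 1 − e^(−λ·6.7) = 1 − e^(−1.5618) ≈ 0.790.

0.790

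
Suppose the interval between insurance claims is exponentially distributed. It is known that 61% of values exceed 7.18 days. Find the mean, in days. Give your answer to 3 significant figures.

14.5

e^(−λ·7.18) = 0.61 ⇒ λ = −ln(0.61)/7.18 = 0.0688435.
Mean = 1/λ = 14.5257 days.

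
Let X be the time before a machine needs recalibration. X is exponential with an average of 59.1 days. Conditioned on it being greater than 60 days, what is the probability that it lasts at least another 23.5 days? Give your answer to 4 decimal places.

The rate is λ = 1/59.1 = 0.0169205 per day.
P(X > s+t | X > s) = e^(−λ(s+t))/e^(−λs) = e^(−λt), independent of s = 60.
P(X > 23.5) = e^(−0.39763) ≈ 0.6719.

0.6719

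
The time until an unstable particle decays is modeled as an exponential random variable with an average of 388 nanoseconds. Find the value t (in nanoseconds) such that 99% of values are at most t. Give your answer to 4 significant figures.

The rate is λ = 1/388 = 0.00257732 per nanosecond.
Set 1 − e^(−λt) = 0.99, so t = −ln(0.01)/λ = 4.6052/0.00257732 ≈ 1786.81 nanoseconds.

1787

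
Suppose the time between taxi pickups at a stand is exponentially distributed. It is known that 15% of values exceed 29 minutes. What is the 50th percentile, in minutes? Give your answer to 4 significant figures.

e^(−λ·29) = 0.15 ⇒ λ = −ln(0.15)/29 = 0.0654179.
50th percentile: 1 − e^(−λt) = 0.5, t = −ln(0.5)/λ = 10.5957 minutes.

10.60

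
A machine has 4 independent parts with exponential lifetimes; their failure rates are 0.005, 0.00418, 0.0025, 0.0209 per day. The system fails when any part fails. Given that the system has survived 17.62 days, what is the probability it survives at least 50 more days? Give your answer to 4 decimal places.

Time to first failure ~ Exp(Σλ) with Σλ = 0.03258.
By memorylessness, P(T > 17.62+50 | T > 17.62) = P(T > 50) = e^(−0.03258·50) ≈ 0.1961.

0.1961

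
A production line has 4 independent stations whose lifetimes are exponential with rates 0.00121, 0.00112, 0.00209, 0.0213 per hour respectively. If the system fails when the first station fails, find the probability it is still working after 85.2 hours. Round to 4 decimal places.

The time to first failure is exponential with rate Σλ = 0.00121 + 0.00112 + 0.00209 + 0.0213 = 0.02572.
P(min > 85.2) = e^(−0.02572·85.2) = e^(−2.1913) ≈ 0.1118.

0.1118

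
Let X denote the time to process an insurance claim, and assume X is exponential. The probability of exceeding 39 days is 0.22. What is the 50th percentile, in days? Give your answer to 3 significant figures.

e^(−λ·39) = 0.22 ⇒ λ = −ln(0.22)/39 = 0.0388238.
50th percentile: 1 − e^(−λt) = 0.5, t = −ln(0.5)/λ = 17.8537 days.

17.9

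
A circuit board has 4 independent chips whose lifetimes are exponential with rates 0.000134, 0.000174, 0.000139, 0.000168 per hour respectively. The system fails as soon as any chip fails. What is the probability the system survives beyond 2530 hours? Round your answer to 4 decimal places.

0.2110

The time to first failure is exponential with rate Σλ = 0.000134 + 0.000174 + 0.000139 + 0.000168 = 0.000615.
P(min > 2530) = e^(−0.000615·2530) = e^(−1.5559) ≈ 0.2110.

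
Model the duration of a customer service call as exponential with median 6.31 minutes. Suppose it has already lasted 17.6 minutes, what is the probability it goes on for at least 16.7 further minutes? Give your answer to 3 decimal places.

For an exponential, median = ln(2)/λ, so λ = ln 2 / 6.31 = 0.109849 per minute.
P(X > s+t | X > s) = e^(−λ(s+t))/e^(−λs) = e^(−λt), independent of s = 17.6.
P(X > 16.7) = e^(−1.8345) ≈ 0.160.

0.160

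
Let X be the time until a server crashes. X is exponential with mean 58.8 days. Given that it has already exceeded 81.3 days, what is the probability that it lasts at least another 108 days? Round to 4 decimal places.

0.1593

The rate is λ = 1/58.8 = 0.0170068 per day.
P(X > s+t | X > s) = e^(−λ(s+t))/e^(−λs) = e^(−λt), independent of s = 81.3.
P(X > 108) = e^(−1.8367) ≈ 0.1593.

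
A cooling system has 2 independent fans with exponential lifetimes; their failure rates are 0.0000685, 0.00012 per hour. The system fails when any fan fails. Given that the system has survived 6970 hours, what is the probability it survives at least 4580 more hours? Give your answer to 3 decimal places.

0.422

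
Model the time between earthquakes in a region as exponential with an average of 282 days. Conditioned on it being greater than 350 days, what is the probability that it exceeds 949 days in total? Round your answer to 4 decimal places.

0.1195

The rate is λ = 1/282 = 0.0035461 per day.
P(X > s+t | X > s) = e^(−λ(s+t))/e^(−λs) = e^(−λt), independent of s = 350.
P(X > 599) = e^(−2.1241) ≈ 0.1195.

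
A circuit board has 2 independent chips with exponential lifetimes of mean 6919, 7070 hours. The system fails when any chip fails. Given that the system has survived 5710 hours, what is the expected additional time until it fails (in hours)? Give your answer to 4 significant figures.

3497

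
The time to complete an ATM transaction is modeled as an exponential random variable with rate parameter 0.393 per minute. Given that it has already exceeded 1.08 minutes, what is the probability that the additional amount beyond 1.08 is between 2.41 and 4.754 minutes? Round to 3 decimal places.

0.233

Memoryless: the residual past 1.08 is again Exp(λ).
P(2.41 < residual < 4.754) = e^(−λ·2.41) − e^(−λ·4.754) = 0.38785 − 0.15438 ≈ 0.233.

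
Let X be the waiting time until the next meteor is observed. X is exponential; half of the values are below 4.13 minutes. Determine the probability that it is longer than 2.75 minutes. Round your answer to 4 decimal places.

0.6303

For an exponential, median = ln(2)/λ, so λ = ln 2 / 4.13 = 0.167832 per minute.
P(X > 2.75) = e^(−λ·2.75) = e^(−0.46154) ≈ 0.6303.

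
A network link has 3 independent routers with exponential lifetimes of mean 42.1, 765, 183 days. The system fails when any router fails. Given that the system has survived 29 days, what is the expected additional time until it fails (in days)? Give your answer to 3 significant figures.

32.8

First-failure rate Σλ = 1/42.1 + 1/765 + 1/183 = 0.0305246.
By memorylessness the expected residual is 1/Σλ = 32.7604 days, regardless of the 29 already elapsed.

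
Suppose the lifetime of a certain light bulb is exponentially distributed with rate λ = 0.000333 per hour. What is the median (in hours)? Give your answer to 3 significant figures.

Set 1 − e^(−λt) = 0.5, so t = −ln(0.5)/λ = 0.69315/0.000333 ≈ 2081.52 hours.

2080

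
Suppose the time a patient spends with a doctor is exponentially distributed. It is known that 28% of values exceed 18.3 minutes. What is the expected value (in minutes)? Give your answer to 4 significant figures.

e^(−λ·18.3) = 0.28 ⇒ λ = −ln(0.28)/18.3 = 0.069561.
Mean = 1/λ = 14.3759 minutes.

14.38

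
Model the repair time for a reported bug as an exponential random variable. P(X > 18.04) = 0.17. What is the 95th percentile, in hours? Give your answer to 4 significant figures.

30.50

e^(−λ·18.04) = 0.17 ⇒ λ = −ln(0.17)/18.04 = 0.0982238.
95th percentile: 1 − e^(−λt) = 0.95, t = −ln(0.05)/λ = 30.4991 hours.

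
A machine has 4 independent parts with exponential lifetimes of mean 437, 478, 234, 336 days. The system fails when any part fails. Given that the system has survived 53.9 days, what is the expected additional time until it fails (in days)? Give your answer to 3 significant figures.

86.0

First-failure rate Σλ = 1/437 + 1/478 + 1/234 + 1/336 = 0.0116301.
By memorylessness the expected residual is 1/Σλ = 85.984 days, regardless of the 53.9 already elapsed.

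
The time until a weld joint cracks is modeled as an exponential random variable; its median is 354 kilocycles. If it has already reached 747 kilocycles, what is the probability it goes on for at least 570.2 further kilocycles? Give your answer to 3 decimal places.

For an exponential, median = ln(2)/λ, so λ = ln 2 / 354 = 0.00195804 per kilocycle.
By the memoryless property, P(X > 747+570.2 | X > 747) = P(X > 570.2).
P(X > 570.2) = e^(−1.1165) ≈ 0.327.

0.327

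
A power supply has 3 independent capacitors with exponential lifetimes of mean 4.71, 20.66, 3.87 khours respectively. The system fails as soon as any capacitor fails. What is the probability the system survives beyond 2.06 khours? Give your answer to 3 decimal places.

The first failure time is exponential with rate Σλ_i = 1/4.71 + 1/20.66 + 1/3.87 = 0.519115 per khour.
P(min > 2.06) = e^(−0.519115·2.06) = e^(−1.0694) ≈ 0.343.

0.343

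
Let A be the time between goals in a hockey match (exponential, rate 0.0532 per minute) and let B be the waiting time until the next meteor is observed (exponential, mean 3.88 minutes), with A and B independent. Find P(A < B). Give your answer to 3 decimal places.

λ_1 = 0.0532, λ_2 = 1/3.88 = 0.257732.
For independent exponentials, P(A < B) = λ_1/(λ_1+λ_2) = 0.0532/0.310932 ≈ 0.171.

0.171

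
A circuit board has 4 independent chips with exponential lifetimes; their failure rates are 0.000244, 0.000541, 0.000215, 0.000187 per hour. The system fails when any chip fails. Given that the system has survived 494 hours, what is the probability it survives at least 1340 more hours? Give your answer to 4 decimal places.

Time to first failure ~ Exp(Σλ) with Σλ = 0.001187.
By memorylessness, P(T > 494+1340 | T > 494) = P(T > 1340) = e^(−0.001187·1340) ≈ 0.2038.

0.2038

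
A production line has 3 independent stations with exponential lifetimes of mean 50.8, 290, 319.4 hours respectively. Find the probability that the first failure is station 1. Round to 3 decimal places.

0.750

Rates: λ_i = 1/mean_i → 0.019685, 0.00344828, 0.00313087; Σλ = 0.0262642.
P(station 1 first) = λ_1/Σλ = 0.019685/0.0262642 ≈ 0.750.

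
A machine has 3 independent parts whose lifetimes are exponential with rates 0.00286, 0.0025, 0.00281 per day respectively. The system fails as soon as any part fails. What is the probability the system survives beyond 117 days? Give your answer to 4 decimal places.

0.3845

The time to first failure is exponential with rate Σλ = 0.00286 + 0.0025 + 0.00281 = 0.00817.
P(min > 117) = e^(−0.00817·117) = e^(−0.95589) ≈ 0.3845.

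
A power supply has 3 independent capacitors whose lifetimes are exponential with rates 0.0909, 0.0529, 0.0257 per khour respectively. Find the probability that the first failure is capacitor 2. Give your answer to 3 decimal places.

The time to first failure is exponential with rate Σλ = 0.0909 + 0.0529 + 0.0257 = 0.1695.
P(capacitor 2 first) = λ_2/Σλ = 0.0529/0.1695 ≈ 0.312.

0.312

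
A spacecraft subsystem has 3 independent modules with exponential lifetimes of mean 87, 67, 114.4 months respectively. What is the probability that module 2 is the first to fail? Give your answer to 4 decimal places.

0.4245

Rates: λ_i = 1/mean_i → 0.0114943, 0.0149254, 0.00874126; Σλ = 0.0351609.
P(module 2 first) = λ_2/Σλ = 0.0149254/0.0351609 ≈ 0.4245.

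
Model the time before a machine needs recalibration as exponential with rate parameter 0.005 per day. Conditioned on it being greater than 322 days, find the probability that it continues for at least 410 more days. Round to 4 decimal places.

The exponential is memoryless, so the remaining time is again Exp(λ): the condition X > 322 is irrelevant.
P(X > 410) = e^(−2.05) ≈ 0.1287.

0.1287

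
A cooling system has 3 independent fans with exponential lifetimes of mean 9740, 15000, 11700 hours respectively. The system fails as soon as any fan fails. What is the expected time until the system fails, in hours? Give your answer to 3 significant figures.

3920

The first failure time is exponential with rate Σλ_i = 1/9740 + 1/15000 + 1/11700 = 0.000254806 per hour.
E[min] = 1/Σλ = 1/0.000254806 = 3924.55 hours.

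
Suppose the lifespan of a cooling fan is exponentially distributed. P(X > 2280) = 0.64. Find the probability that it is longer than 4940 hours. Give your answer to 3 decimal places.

e^(−λ·2280) = 0.64 ⇒ λ = −ln(0.64)/2280 = 0.00019574.
P(X > 4940) = e^(−0.00019574·4940) = e^(−0.96696) ≈ 0.380.

0.380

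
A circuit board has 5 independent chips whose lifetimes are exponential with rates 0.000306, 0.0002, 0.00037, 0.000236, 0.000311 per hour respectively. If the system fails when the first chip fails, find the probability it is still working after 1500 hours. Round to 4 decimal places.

The time to first failure is exponential with rate Σλ = 0.000306 + 0.0002 + 0.00037 + 0.000236 + 0.000311 = 0.001423.
P(min > 1500) = e^(−0.001423·1500) = e^(−2.1345) ≈ 0.1183.

0.1183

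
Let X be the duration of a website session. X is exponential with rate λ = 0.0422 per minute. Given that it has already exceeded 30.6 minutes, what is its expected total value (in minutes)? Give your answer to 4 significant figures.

54.30

By memorylessness, E[X | X > 30.6] = 30.6 + 1/λ = 30.6 + 23.6967 = 54.2967 minutes.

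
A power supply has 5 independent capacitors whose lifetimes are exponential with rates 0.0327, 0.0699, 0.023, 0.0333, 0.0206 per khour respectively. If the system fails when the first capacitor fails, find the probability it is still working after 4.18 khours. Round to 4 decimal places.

The time to first failure is exponential with rate Σλ = 0.0327 + 0.0699 + 0.023 + 0.0333 + 0.0206 = 0.1795.
P(min > 4.18) = e^(−0.1795·4.18) = e^(−0.75031) ≈ 0.4722.

0.4722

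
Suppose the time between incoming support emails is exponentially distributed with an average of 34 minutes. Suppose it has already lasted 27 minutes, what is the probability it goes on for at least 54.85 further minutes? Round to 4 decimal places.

0.1992

The rate is λ = 1/34 = 0.0294118 per minute.
The exponential is memoryless, so the remaining time is again Exp(λ): the condition X > 27 is irrelevant.
P(X > 54.85) = e^(−1.6132) ≈ 0.1992.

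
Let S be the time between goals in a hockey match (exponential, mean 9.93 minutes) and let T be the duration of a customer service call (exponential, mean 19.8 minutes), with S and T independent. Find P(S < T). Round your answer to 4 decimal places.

0.6660

λ_1 = 1/9.93 = 0.100705, λ_2 = 1/19.8 = 0.0505051.
For independent exponentials, P(S < T) = λ_1/(λ_1+λ_2) = 0.100705/0.15121 ≈ 0.6660.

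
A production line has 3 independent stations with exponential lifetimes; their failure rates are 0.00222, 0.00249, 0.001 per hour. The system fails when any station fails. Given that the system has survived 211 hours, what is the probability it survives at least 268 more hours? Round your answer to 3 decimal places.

0.216

Time to first failure ~ Exp(Σλ) with Σλ = 0.00571.
By memorylessness, P(T > 211+268 | T > 211) = P(T > 268) = e^(−0.00571·268) ≈ 0.216.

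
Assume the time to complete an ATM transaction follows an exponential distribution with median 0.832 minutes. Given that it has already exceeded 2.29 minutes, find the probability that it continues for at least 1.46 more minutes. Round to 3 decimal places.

0.296

For an exponential, median = ln(2)/λ, so λ = ln 2 / 0.832 = 0.83311 per minute.
The exponential is memoryless, so the remaining time is again Exp(λ): the condition X > 2.29 is irrelevant.
P(X > 1.46) = e^(−1.2163) ≈ 0.296.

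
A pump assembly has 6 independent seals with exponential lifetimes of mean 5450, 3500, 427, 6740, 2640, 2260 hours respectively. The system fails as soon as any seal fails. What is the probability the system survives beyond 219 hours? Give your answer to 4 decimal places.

The first failure time is exponential with rate Σλ_i = 1/5450 + 1/3500 + 1/427 + 1/6740 + 1/2640 + 1/2260 = 0.00378075 per hour.
P(min > 219) = e^(−0.00378075·219) = e^(−0.82799) ≈ 0.4369.

0.4369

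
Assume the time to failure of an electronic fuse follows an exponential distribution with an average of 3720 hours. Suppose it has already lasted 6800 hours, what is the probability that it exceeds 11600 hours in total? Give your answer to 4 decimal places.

0.2752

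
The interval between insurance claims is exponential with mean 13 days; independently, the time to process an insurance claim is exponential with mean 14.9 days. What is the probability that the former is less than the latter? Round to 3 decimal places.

0.534

λ_1 = 1/13 = 0.0769231, λ_2 = 1/14.9 = 0.0671141.
For independent exponentials, P(the former < the latter) = λ_1/(λ_1+λ_2) = 0.0769231/0.144037 ≈ 0.534.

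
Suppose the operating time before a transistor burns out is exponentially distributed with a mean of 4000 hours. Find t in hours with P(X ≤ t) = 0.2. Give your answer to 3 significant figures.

893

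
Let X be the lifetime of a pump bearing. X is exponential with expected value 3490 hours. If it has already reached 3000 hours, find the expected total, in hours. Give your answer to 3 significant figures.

6490

The rate is λ = 1/3490 = 0.000286533 per hour.
By memorylessness, E[X | X > 3000] = 3000 + 1/λ = 3000 + 3490 = 6490 hours.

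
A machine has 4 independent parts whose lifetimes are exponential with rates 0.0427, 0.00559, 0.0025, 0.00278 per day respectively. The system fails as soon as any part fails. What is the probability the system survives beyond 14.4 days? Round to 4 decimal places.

The time to first failure is exponential with rate Σλ = 0.0427 + 0.00559 + 0.0025 + 0.00278 = 0.05357.
P(min > 14.4) = e^(−0.05357·14.4) = e^(−0.77141) ≈ 0.4624.

0.4624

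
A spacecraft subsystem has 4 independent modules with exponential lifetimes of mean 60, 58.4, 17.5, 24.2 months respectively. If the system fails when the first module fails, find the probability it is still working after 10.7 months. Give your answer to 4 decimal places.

The first failure time is exponential with rate Σλ_i = 1/60 + 1/58.4 + 1/17.5 + 1/24.2 = 0.132255 per month.
P(min > 10.7) = e^(−0.132255·10.7) = e^(−1.4151) ≈ 0.2429.

0.2429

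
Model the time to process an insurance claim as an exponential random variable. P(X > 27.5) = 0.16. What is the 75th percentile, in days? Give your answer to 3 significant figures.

e^(−λ·27.5) = 0.16 ⇒ λ = −ln(0.16)/27.5 = 0.0666393.
75th percentile: 1 − e^(−λt) = 0.75, t = −ln(0.25)/λ = 20.8029 days.

20.8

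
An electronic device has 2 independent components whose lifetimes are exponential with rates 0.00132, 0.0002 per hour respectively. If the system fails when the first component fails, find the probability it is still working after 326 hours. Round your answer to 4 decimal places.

The time to first failure is exponential with rate Σλ = 0.00132 + 0.0002 = 0.00152.
P(min > 326) = e^(−0.00152·326) = e^(−0.49552) ≈ 0.6093.

0.6093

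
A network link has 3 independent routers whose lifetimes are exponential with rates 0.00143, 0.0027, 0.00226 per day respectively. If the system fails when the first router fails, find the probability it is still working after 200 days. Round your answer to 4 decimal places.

The time to first failure is exponential with rate Σλ = 0.00143 + 0.0027 + 0.00226 = 0.00639.
P(min > 200) = e^(−0.00639·200) = e^(−1.278) ≈ 0.2786.

0.2786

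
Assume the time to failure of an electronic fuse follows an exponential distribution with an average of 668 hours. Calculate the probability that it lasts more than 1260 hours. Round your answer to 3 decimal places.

0.152

The rate is λ = 1/668 = 0.00149701 per hour.
P(X > 1260) = e^(−λ·1260) = e^(−1.8862) ≈ 0.152.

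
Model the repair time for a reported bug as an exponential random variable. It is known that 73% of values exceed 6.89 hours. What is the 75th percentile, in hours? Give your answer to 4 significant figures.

30.35

e^(−λ·6.89) = 0.73 ⇒ λ = −ln(0.73)/6.89 = 0.0456765.
75th percentile: 1 − e^(−λt) = 0.75, t = −ln(0.25)/λ = 30.3503 hours.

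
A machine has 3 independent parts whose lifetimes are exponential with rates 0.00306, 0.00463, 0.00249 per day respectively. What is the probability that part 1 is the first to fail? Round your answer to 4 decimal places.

The time to first failure is exponential with rate Σλ = 0.00306 + 0.00463 + 0.00249 = 0.01018.
P(part 1 first) = λ_1/Σλ = 0.00306/0.01018 ≈ 0.3006.

0.3006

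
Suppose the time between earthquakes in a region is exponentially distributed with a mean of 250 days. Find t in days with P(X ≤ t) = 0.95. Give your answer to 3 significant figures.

749

The rate is λ = 1/250 = 0.004 per day.
Set 1 − e^(−λt) = 0.95, so t = −ln(0.05)/λ = 2.9957/0.004 ≈ 748.933 days.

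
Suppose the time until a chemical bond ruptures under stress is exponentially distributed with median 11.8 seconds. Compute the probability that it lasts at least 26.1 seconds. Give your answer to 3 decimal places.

0.216

For an exponential, median = ln(2)/λ, so λ = ln 2 / 11.8 = 0.0587413 per second.
P(X > 26.1) = e^(−λ·26.1) = e^(−1.5331) ≈ 0.216.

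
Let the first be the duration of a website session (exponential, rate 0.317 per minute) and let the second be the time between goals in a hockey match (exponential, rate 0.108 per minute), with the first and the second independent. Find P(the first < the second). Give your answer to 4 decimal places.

0.7459

λ_1 = 0.317, λ_2 = 0.108.
For independent exponentials, P(the first < the second) = λ_1/(λ_1+λ_2) = 0.317/0.425 ≈ 0.7459.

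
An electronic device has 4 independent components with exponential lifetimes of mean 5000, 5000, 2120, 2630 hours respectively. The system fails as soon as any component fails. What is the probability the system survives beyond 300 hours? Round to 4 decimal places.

0.6869

The first failure time is exponential with rate Σλ_i = 1/5000 + 1/5000 + 1/2120 + 1/2630 = 0.00125193 per hour.
P(min > 300) = e^(−0.00125193·300) = e^(−0.37558) ≈ 0.6869.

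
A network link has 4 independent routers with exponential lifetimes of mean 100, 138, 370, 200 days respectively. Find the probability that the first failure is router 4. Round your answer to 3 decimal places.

0.200

Rates: λ_i = 1/mean_i → 0.01, 0.00724638, 0.0027027, 0.005; Σλ = 0.0249491.
P(router 4 first) = λ_4/Σλ = 0.005/0.0249491 ≈ 0.200.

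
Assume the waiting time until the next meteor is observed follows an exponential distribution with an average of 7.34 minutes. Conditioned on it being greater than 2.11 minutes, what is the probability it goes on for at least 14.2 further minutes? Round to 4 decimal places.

The rate is λ = 1/7.34 = 0.13624 per minute.
By the memoryless property, P(X > 2.11+14.2 | X > 2.11) = P(X > 14.2).
P(X > 14.2) = e^(−1.9346) ≈ 0.1445.

0.1445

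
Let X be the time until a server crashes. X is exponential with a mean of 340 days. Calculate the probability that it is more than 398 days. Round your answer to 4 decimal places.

The rate is λ = 1/340 = 0.00294118 per day.
P(X > 398) = e^(−λ·398) = e^(−1.1706) ≈ 0.3102.

0.3102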